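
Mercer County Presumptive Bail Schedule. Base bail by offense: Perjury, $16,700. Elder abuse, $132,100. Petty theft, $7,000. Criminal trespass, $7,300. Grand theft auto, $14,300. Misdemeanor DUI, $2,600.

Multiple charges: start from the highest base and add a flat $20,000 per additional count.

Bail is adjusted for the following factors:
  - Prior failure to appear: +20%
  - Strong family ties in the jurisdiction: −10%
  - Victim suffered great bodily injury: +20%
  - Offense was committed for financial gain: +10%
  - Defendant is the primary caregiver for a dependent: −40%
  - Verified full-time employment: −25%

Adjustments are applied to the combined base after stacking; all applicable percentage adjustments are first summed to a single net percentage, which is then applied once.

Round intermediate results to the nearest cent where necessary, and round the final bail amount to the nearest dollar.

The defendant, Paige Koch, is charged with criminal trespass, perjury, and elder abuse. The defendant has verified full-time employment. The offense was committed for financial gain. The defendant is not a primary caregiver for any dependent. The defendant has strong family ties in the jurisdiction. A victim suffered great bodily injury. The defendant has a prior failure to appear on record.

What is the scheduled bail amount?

$197,915

Base amounts from the schedule: criminal trespass $7,300; perjury $16,700; elder abuse $132,100.
Stacking rule: highest base plus $20,000 per additional charge. Highest is elder abuse at $132,100; 2 additional charges → +$40,000. Combined base = $172,100.
Net percentage adjustment: +20% −10% +20% +10% −25% = +15%. $172,100 × 1.15 = $197,915.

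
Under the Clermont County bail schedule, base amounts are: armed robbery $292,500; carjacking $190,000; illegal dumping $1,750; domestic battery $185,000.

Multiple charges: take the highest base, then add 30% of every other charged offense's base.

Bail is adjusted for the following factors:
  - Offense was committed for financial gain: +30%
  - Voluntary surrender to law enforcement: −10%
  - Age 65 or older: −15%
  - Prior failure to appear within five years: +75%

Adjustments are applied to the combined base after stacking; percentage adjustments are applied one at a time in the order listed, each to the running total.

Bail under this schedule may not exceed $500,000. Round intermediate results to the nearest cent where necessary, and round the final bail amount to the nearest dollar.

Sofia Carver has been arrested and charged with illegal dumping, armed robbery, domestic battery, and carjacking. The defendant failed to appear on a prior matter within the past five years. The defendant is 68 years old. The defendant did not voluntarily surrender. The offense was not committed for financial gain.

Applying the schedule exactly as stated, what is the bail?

Base amounts from the schedule: illegal dumping $1,750; armed robbery $292,500; domestic battery $185,000; carjacking $190,000.
Stacking rule: highest base plus 30% of each additional charge. Highest is armed robbery at $292,500. Additional: $1,750 × 30% = $525; $185,000 × 30% = $55,500; $190,000 × 30% = $57,000. Combined base = $292,500 + $113,025 = $405,525.
Age 65 or older (−15%): $405,525 × 0.85 = $344,696.25.
Prior failure to appear within five years (+75%): $344,696.25 × 1.75 = $603,218.44.
Result $603,218.44 exceeds the maximum of $500,000; bail is capped at $500,000.

$500,000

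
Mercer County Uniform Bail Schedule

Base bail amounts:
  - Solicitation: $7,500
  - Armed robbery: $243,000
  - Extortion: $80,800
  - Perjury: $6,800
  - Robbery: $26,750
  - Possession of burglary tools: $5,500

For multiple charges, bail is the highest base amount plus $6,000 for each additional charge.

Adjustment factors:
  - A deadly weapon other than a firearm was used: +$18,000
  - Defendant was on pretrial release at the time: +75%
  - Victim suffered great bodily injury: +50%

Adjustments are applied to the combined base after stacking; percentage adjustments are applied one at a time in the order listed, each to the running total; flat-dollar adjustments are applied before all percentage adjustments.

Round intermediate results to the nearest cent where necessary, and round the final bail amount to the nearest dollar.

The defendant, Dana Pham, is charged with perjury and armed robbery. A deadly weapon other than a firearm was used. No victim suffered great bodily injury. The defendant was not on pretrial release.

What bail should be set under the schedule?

$267,000

Base amounts from the schedule: perjury $6,800; armed robbery $243,000.
Stacking rule: highest base plus $6,000 per additional charge. Highest is armed robbery at $243,000; 1 additional charge → +$6,000. Combined base = $249,000.
A deadly weapon other than a firearm was used (+$18,000 flat): $249,000 + $18,000 = $267,000.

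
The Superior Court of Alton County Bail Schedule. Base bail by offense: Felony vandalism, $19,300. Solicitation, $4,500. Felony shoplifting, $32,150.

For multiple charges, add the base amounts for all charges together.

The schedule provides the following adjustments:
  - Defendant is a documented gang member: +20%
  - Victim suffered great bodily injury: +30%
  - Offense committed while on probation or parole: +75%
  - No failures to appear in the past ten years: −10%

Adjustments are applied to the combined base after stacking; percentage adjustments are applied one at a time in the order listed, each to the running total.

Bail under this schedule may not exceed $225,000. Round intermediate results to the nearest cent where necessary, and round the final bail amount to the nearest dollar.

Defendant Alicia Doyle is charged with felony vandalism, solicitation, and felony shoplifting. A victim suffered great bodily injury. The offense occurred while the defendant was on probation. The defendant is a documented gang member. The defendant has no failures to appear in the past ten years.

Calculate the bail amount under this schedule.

Base amounts from the schedule: felony vandalism $19,300; solicitation $4,500; felony shoplifting $32,150.
Stacking rule: sum of all bases. $19,300 + $4,500 + $32,150 = $55,950.
Defendant is a documented gang member (+20%): $55,950 × 1.2 = $67,140.
Victim suffered great bodily injury (+30%): $67,140 × 1.3 = $87,282.
Offense committed while on probation or parole (+75%): $87,282 × 1.75 = $152,743.50.
No failures to appear in the past ten years (−10%): $152,743.50 × 0.9 = $137,469.15.
$137,469.15 is within the $225,000 maximum.
Rounded to the nearest dollar: $137,469.

$137,469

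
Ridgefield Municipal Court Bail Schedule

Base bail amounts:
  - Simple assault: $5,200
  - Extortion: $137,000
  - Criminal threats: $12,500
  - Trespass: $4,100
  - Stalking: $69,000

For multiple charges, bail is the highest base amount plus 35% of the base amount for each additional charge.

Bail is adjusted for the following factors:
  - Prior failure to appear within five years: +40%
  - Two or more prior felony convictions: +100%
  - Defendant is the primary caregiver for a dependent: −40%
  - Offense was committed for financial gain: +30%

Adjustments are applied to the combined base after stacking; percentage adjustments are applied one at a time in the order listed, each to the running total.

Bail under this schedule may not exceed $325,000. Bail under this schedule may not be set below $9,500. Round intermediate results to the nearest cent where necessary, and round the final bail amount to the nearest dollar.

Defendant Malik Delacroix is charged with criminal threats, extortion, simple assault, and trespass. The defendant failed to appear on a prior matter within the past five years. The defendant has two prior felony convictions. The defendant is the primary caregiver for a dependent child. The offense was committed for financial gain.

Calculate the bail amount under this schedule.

$315,872

Base amounts from the schedule: criminal threats $12,500; extortion $137,000; simple assault $5,200; trespass $4,100.
Stacking rule: highest base plus 35% of each additional charge. Highest is extortion at $137,000. Additional: $12,500 × 35% = $4,375; $5,200 × 35% = $1,820; $4,100 × 35% = $1,435. Combined base = $137,000 + $7,630 = $144,630.
Prior failure to appear within five years (+40%): $144,630 × 1.4 = $202,482.
Two or more prior felony convictions (+100%): $202,482 × 2 = $404,964.
Defendant is the primary caregiver for a dependent (−40%): $404,964 × 0.6 = $242,978.40.
Offense was committed for financial gain (+30%): $242,978.40 × 1.3 = $315,871.92.
$315,871.92 is within the $325,000 maximum.
$315,871.92 is at or above the $9,500 minimum.
Rounded to the nearest dollar: $315,872.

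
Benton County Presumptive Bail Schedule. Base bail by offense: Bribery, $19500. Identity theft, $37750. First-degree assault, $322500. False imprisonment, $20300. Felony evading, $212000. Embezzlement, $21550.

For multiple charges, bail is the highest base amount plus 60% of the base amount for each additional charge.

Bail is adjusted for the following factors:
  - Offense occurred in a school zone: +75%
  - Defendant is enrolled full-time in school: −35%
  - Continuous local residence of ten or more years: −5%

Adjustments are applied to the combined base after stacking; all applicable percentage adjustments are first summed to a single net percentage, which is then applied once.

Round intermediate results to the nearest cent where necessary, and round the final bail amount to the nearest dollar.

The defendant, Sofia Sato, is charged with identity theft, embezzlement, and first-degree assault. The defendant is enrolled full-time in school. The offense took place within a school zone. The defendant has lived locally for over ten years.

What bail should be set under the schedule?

Base amounts from the schedule: identity theft $37750; embezzlement $21550; first-degree assault $322500.
Stacking rule: highest base plus 60% of each additional charge. Highest is first-degree assault at $322500. Additional: $37750 × 60% = $22650; $21550 × 60% = $12930. Combined base = $322500 + $35580 = $358080.
Net percentage adjustment: +75% −35% −5% = +35%. $358080 × 1.35 = $483408.

$483408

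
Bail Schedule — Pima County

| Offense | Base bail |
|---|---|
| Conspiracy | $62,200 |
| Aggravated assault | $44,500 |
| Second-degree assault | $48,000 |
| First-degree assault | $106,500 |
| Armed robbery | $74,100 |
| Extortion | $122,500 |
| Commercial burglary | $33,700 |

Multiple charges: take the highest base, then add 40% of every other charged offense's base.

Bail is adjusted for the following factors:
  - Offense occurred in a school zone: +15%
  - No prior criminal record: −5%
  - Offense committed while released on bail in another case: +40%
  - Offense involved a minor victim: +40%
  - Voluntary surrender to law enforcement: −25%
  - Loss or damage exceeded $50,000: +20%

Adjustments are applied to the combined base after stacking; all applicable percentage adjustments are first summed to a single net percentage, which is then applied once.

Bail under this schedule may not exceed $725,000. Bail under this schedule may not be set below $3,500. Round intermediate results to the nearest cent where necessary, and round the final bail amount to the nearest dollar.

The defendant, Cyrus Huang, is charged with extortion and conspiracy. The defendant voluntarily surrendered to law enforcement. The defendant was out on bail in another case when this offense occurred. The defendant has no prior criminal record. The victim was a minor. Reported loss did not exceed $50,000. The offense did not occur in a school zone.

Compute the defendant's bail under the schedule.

Base amounts from the schedule: extortion $122,500; conspiracy $62,200.
Stacking rule: highest base plus 40% of each additional charge. Highest is extortion at $122,500. Additional: $62,200 × 40% = $24,880. Combined base = $122,500 + $24,880 = $147,380.
Net percentage adjustment: −5% +40% +40% −25% = +50%. $147,380 × 1.5 = $221,070.
$221,070 is within the $725,000 maximum.
$221,070 is at or above the $3,500 minimum.

$221,070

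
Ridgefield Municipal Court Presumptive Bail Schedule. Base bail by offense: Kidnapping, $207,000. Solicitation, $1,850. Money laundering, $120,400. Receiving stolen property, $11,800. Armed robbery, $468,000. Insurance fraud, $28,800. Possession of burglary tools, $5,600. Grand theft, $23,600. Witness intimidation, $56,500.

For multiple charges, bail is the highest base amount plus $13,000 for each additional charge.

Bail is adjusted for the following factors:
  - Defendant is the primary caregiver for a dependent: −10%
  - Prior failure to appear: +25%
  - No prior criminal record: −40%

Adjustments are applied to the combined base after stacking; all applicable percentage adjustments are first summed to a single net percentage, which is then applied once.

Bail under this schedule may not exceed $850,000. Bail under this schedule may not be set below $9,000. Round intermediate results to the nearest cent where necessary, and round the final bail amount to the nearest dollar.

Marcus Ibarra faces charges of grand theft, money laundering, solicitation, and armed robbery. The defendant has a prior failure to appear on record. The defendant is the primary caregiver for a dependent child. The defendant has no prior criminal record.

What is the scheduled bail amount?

$380,250

Base amounts from the schedule: grand theft $23,600; money laundering $120,400; solicitation $1,850; armed robbery $468,000.
Stacking rule: highest base plus $13,000 per additional charge. Highest is armed robbery at $468,000; 3 additional charges → +$39,000. Combined base = $507,000.
Net percentage adjustment: −10% +25% −40% = −25%. $507,000 × 0.75 = $380,250.
$380,250 is within the $850,000 maximum.
$380,250 is at or above the $9,000 minimum.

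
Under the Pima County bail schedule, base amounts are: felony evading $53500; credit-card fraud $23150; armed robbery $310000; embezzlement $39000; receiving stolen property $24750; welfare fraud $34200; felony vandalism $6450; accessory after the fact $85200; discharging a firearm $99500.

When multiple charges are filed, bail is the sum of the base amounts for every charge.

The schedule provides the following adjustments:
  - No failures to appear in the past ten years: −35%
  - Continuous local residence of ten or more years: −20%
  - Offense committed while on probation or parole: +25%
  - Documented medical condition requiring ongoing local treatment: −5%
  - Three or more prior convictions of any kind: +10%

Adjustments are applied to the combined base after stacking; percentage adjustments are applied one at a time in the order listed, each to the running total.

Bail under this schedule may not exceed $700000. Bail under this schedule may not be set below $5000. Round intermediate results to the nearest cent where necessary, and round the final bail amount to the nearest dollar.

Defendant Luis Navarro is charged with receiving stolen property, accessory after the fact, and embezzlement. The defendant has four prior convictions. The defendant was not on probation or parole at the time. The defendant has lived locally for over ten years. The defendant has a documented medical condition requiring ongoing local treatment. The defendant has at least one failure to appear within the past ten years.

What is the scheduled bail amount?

$124522

Base amounts from the schedule: receiving stolen property $24750; accessory after the fact $85200; embezzlement $39000.
Stacking rule: sum of all bases. $24750 + $85200 + $39000 = $148950.
Continuous local residence of ten or more years (−20%): $148950 × 0.8 = $119160.
Documented medical condition requiring ongoing local treatment (−5%): $119160 × 0.95 = $113202.
Three or more prior convictions of any kind (+10%): $113202 × 1.1 = $124522.20.
$124522.20 is within the $700000 maximum.
$124522.20 is at or above the $5000 minimum.
Rounded to the nearest dollar: $124522.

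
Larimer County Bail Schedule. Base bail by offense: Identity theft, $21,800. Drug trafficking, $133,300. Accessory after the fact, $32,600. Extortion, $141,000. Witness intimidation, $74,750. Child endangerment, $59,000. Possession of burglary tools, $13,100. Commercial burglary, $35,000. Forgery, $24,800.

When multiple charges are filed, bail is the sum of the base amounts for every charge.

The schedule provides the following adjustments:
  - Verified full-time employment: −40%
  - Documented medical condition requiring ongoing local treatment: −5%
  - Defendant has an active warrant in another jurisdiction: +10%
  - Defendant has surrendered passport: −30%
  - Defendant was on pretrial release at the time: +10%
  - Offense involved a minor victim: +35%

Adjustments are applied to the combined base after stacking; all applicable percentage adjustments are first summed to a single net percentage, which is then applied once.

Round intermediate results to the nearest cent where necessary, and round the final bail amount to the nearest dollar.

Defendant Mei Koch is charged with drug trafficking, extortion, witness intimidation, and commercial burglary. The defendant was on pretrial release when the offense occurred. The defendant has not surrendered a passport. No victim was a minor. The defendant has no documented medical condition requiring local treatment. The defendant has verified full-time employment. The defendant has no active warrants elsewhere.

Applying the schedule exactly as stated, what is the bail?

$268,835

Base amounts from the schedule: drug trafficking $133,300; extortion $141,000; witness intimidation $74,750; commercial burglary $35,000.
Stacking rule: sum of all bases. $133,300 + $141,000 + $74,750 + $35,000 = $384,050.
Net percentage adjustment: −40% +10% = −30%. $384,050 × 0.7 = $268,835.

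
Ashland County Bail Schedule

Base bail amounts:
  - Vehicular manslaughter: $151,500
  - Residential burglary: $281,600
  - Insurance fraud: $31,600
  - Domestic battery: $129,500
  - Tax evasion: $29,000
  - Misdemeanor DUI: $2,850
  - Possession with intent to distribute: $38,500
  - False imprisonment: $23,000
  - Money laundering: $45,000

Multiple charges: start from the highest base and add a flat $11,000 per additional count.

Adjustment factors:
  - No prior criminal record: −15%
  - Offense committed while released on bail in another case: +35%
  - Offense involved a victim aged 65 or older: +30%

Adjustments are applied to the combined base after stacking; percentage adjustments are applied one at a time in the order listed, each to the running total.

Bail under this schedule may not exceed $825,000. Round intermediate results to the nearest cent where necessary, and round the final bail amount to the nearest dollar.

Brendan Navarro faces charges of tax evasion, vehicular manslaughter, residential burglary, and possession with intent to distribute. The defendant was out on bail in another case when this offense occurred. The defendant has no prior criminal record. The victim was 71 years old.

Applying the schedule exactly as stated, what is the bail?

$469,305

Base amounts from the schedule: tax evasion $29,000; vehicular manslaughter $151,500; residential burglary $281,600; possession with intent to distribute $38,500.
Stacking rule: highest base plus $11,000 per additional charge. Highest is residential burglary at $281,600; 3 additional charges → +$33,000. Combined base = $314,600.
No prior criminal record (−15%): $314,600 × 0.85 = $267,410.
Offense committed while released on bail in another case (+35%): $267,410 × 1.35 = $361,003.50.
Offense involved a victim aged 65 or older (+30%): $361,003.50 × 1.3 = $469,304.55.
$469,304.55 is within the $825,000 maximum.
Rounded to the nearest dollar: $469,305.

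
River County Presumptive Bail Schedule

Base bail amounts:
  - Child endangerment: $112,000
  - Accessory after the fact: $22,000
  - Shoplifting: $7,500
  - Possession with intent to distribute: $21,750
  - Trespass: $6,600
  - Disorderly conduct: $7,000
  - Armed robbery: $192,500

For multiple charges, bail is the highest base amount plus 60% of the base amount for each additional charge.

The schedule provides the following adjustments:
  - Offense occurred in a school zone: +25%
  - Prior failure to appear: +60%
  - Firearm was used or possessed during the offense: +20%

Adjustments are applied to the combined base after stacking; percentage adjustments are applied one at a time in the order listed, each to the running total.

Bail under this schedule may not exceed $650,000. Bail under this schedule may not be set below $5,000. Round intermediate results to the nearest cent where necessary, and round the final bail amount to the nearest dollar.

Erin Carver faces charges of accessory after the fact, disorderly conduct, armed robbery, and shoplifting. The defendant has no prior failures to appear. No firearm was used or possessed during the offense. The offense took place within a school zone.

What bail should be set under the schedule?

$268,000

Base amounts from the schedule: accessory after the fact $22,000; disorderly conduct $7,000; armed robbery $192,500; shoplifting $7,500.
Stacking rule: highest base plus 60% of each additional charge. Highest is armed robbery at $192,500. Additional: $22,000 × 60% = $13,200; $7,000 × 60% = $4,200; $7,500 × 60% = $4,500. Combined base = $192,500 + $21,900 = $214,400.
Offense occurred in a school zone (+25%): $214,400 × 1.25 = $268,000.
$268,000 is within the $650,000 maximum.
$268,000 is at or above the $5,000 minimum.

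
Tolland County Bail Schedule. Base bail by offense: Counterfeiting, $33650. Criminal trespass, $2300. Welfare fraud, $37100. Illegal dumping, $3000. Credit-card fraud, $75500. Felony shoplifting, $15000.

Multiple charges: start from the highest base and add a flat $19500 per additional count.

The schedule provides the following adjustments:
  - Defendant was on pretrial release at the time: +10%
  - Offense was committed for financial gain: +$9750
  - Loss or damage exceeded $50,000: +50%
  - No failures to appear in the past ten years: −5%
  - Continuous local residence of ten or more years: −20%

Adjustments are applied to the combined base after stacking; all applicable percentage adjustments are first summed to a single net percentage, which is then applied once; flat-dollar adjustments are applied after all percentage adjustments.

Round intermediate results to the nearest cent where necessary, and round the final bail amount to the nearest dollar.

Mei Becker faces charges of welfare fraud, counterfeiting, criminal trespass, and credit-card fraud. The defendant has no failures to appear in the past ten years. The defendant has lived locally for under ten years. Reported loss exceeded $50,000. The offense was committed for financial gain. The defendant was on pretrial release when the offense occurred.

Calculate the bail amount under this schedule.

Base amounts from the schedule: welfare fraud $37100; counterfeiting $33650; criminal trespass $2300; credit-card fraud $75500.
Stacking rule: highest base plus $19500 per additional charge. Highest is credit-card fraud at $75500; 3 additional charges → +$58500. Combined base = $134000.
Net percentage adjustment: +10% +50% −5% = +55%. $134000 × 1.55 = $207700.
Offense was committed for financial gain (+$9750 flat): $207700 + $9750 = $217450.

$217450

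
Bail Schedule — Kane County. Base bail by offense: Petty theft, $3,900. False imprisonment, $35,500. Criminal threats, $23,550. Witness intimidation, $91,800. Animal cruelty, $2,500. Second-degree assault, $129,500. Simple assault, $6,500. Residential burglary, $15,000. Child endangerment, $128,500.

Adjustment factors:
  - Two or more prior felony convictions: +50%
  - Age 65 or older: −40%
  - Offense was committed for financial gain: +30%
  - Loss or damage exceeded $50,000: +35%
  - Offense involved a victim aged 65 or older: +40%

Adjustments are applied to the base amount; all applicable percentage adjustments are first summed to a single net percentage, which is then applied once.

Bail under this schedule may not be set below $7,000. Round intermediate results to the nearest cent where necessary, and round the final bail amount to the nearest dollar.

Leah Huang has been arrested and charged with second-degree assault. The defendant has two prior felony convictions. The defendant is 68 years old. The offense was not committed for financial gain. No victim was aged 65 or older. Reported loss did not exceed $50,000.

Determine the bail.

$142,450

Base amounts from the schedule: second-degree assault $129,500.
Single charge. Combined base = $129,500.
Net percentage adjustment: +50% −40% = +10%. $129,500 × 1.1 = $142,450.
$142,450 is at or above the $7,000 minimum.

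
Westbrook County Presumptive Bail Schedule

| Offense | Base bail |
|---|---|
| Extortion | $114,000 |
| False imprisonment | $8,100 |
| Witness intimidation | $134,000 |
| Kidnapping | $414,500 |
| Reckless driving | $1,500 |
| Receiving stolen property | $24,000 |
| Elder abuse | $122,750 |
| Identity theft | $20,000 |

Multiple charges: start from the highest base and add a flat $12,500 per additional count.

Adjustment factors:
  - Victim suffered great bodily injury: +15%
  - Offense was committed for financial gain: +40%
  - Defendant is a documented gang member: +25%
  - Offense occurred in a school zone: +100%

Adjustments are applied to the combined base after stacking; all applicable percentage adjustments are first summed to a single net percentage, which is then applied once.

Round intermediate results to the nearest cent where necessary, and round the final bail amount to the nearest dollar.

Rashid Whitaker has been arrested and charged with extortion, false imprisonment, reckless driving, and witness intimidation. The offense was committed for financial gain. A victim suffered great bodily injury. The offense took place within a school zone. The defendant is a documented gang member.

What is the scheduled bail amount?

Base amounts from the schedule: extortion $114,000; false imprisonment $8,100; reckless driving $1,500; witness intimidation $134,000.
Stacking rule: highest base plus $12,500 per additional charge. Highest is witness intimidation at $134,000; 3 additional charges → +$37,500. Combined base = $171,500.
Net percentage adjustment: +15% +40% +25% +100% = +180%. $171,500 × 2.8 = $480,200.

$480,200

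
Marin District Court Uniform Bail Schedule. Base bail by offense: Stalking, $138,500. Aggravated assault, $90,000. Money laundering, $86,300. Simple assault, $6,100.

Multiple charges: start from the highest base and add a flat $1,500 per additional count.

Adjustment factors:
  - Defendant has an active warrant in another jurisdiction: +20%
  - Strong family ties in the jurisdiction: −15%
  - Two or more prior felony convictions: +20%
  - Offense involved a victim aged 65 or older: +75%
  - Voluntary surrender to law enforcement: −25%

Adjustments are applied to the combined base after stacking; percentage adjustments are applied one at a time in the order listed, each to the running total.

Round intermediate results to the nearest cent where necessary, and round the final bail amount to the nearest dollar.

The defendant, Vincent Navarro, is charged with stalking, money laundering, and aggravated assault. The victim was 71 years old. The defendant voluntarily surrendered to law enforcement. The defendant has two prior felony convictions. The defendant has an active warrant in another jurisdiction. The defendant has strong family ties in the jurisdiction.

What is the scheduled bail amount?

Base amounts from the schedule: stalking $138,500; money laundering $86,300; aggravated assault $90,000.
Stacking rule: highest base plus $1,500 per additional charge. Highest is stalking at $138,500; 2 additional charges → +$3,000. Combined base = $141,500.
Defendant has an active warrant in another jurisdiction (+20%): $141,500 × 1.2 = $169,800.
Strong family ties in the jurisdiction (−15%): $169,800 × 0.85 = $144,330.
Two or more prior felony convictions (+20%): $144,330 × 1.2 = $173,196.
Offense involved a victim aged 65 or older (+75%): $173,196 × 1.75 = $303,093.
Voluntary surrender to law enforcement (−25%): $303,093 × 0.75 = $227,319.75.
Rounded to the nearest dollar: $227,320.

$227,320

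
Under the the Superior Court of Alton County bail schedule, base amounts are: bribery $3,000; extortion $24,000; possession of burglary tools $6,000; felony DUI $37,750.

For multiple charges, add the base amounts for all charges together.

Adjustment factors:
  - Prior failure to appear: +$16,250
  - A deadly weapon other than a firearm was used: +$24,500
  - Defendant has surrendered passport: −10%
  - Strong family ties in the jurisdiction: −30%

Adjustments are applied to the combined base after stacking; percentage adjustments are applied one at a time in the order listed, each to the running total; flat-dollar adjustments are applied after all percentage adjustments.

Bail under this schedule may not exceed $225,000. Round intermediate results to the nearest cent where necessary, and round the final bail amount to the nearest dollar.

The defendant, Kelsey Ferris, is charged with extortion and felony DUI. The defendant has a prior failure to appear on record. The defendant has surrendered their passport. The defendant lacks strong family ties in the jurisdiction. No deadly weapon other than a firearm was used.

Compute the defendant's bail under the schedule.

$71,825

Base amounts from the schedule: extortion $24,000; felony DUI $37,750.
Stacking rule: sum of all bases. $24,000 + $37,750 = $61,750.
Defendant has surrendered passport (−10%): $61,750 × 0.9 = $55,575.
Prior failure to appear (+$16,250 flat): $55,575 + $16,250 = $71,825.
$71,825 is within the $225,000 maximum.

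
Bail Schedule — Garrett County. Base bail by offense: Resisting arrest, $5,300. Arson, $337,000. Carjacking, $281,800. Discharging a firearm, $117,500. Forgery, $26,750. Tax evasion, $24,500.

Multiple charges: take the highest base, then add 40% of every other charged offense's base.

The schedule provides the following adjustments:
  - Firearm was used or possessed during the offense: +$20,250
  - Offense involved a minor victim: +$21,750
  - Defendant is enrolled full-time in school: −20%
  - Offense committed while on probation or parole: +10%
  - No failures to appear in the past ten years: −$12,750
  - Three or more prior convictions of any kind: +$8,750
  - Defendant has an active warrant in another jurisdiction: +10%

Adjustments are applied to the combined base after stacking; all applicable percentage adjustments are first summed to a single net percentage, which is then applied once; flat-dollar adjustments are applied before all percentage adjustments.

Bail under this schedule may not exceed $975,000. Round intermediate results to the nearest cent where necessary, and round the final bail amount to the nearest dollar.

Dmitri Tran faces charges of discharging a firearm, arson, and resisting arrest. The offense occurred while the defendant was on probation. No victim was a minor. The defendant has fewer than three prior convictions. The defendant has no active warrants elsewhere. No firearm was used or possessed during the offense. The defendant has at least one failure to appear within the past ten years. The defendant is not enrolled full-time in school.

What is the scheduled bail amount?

$424,732

Base amounts from the schedule: discharging a firearm $117,500; arson $337,000; resisting arrest $5,300.
Stacking rule: highest base plus 40% of each additional charge. Highest is arson at $337,000. Additional: $117,500 × 40% = $47,000; $5,300 × 40% = $2,120. Combined base = $337,000 + $49,120 = $386,120.
Offense committed while on probation or parole (+10%): $386,120 × 1.1 = $424,732.
$424,732 is within the $975,000 maximum.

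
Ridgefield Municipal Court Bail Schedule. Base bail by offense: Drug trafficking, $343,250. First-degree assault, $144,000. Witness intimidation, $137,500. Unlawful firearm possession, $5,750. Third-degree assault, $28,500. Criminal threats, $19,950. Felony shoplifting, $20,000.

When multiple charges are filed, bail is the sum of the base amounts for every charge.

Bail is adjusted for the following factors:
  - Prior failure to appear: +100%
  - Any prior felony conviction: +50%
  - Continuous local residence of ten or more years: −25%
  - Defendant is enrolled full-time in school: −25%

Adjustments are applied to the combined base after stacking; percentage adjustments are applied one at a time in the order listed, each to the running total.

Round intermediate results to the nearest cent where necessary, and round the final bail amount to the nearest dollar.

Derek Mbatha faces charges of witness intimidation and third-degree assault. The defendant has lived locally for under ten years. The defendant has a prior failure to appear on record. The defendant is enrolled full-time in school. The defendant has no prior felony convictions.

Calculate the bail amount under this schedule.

$249,000

Base amounts from the schedule: witness intimidation $137,500; third-degree assault $28,500.
Stacking rule: sum of all bases. $137,500 + $28,500 = $166,000.
Prior failure to appear (+100%): $166,000 × 2 = $332,000.
Defendant is enrolled full-time in school (−25%): $332,000 × 0.75 = $249,000.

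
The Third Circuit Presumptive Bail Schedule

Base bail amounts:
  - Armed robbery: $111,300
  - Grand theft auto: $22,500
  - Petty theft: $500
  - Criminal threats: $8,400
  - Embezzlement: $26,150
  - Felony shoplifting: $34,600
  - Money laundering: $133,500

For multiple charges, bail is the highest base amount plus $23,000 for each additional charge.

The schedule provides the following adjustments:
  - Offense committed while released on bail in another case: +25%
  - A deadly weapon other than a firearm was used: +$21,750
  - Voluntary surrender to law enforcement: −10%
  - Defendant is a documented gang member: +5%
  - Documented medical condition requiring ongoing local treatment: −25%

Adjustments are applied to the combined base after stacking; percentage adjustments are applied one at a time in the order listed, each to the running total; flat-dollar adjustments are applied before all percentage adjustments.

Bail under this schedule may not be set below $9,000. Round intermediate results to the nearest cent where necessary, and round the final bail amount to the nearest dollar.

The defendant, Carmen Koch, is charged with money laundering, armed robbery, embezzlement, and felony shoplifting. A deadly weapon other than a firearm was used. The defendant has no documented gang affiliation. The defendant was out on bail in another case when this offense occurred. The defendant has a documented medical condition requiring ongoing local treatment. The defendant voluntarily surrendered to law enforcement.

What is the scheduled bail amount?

$189,211

Base amounts from the schedule: money laundering $133,500; armed robbery $111,300; embezzlement $26,150; felony shoplifting $34,600.
Stacking rule: highest base plus $23,000 per additional charge. Highest is money laundering at $133,500; 3 additional charges → +$69,000. Combined base = $202,500.
A deadly weapon other than a firearm was used (+$21,750 flat): $202,500 + $21,750 = $224,250.
Offense committed while released on bail in another case (+25%): $224,250 × 1.25 = $280,312.50.
Voluntary surrender to law enforcement (−10%): $280,312.50 × 0.9 = $252,281.25.
Documented medical condition requiring ongoing local treatment (−25%): $252,281.25 × 0.75 = $189,210.94.
$189,210.94 is at or above the $9,000 minimum.
Rounded to the nearest dollar: $189,211.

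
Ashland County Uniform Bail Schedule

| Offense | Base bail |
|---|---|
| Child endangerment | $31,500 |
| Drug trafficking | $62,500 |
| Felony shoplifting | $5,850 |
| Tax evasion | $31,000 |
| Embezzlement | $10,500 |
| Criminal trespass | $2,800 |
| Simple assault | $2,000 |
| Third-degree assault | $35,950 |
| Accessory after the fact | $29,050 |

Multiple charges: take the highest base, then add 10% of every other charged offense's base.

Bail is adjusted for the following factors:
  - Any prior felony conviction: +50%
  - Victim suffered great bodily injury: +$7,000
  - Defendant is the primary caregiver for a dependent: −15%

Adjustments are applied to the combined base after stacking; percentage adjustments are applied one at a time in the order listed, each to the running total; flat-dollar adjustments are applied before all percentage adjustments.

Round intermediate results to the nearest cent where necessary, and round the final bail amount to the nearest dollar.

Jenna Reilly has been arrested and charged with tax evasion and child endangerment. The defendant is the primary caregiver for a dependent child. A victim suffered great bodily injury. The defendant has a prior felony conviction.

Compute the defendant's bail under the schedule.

$53,040

Base amounts from the schedule: tax evasion $31,000; child endangerment $31,500.
Stacking rule: highest base plus 10% of each additional charge. Highest is child endangerment at $31,500. Additional: $31,000 × 10% = $3,100. Combined base = $31,500 + $3,100 = $34,600.
Victim suffered great bodily injury (+$7,000 flat): $34,600 + $7,000 = $41,600.
Any prior felony conviction (+50%): $41,600 × 1.5 = $62,400.
Defendant is the primary caregiver for a dependent (−15%): $62,400 × 0.85 = $53,040.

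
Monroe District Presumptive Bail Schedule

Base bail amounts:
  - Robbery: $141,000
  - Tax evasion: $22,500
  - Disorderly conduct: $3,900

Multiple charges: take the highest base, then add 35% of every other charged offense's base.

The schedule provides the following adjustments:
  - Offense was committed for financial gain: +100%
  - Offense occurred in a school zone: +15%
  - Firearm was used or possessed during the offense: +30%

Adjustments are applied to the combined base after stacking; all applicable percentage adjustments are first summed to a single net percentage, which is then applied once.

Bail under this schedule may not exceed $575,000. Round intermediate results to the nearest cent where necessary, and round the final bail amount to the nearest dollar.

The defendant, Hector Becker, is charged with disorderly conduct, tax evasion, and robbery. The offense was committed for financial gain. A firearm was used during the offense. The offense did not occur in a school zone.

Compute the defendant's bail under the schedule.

$345,552

Base amounts from the schedule: disorderly conduct $3,900; tax evasion $22,500; robbery $141,000.
Stacking rule: highest base plus 35% of each additional charge. Highest is robbery at $141,000. Additional: $3,900 × 35% = $1,365; $22,500 × 35% = $7,875. Combined base = $141,000 + $9,240 = $150,240.
Net percentage adjustment: +100% +30% = +130%. $150,240 × 2.3 = $345,552.
$345,552 is within the $575,000 maximum.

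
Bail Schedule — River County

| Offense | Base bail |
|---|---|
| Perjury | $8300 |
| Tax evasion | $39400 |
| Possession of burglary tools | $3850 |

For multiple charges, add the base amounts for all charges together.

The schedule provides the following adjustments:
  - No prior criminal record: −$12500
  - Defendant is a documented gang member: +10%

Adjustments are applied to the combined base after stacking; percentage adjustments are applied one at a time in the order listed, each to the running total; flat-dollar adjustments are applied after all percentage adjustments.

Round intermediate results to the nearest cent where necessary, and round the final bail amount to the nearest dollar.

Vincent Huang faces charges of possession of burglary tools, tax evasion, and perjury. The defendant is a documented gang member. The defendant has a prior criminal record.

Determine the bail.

$56705

Base amounts from the schedule: possession of burglary tools $3850; tax evasion $39400; perjury $8300.
Stacking rule: sum of all bases. $3850 + $39400 + $8300 = $51550.
Defendant is a documented gang member (+10%): $51550 × 1.1 = $56705.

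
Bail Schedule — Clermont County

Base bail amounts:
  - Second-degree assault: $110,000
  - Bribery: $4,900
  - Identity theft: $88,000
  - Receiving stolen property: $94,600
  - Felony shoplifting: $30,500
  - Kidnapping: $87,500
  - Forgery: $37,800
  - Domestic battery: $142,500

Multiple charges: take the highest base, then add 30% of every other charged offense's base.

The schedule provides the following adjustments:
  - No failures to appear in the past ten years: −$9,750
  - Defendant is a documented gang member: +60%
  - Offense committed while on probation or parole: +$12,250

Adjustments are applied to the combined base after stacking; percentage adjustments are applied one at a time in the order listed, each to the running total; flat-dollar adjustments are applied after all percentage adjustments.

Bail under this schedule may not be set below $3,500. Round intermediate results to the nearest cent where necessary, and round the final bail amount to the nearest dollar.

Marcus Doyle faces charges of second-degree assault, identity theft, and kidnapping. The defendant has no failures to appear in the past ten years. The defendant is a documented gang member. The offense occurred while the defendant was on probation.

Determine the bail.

Base amounts from the schedule: second-degree assault $110,000; identity theft $88,000; kidnapping $87,500.
Stacking rule: highest base plus 30% of each additional charge. Highest is second-degree assault at $110,000. Additional: $88,000 × 30% = $26,400; $87,500 × 30% = $26,250. Combined base = $110,000 + $52,650 = $162,650.
Defendant is a documented gang member (+60%): $162,650 × 1.6 = $260,240.
No failures to appear in the past ten years (−$9,750 flat): $260,240 − $9,750 = $250,490.
Offense committed while on probation or parole (+$12,250 flat): $250,490 + $12,250 = $262,740.
$262,740 is at or above the $3,500 minimum.

$262,740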